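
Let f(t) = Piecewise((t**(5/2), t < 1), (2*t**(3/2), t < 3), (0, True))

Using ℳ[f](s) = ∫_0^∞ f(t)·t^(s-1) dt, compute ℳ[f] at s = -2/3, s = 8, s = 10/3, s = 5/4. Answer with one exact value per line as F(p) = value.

F(-2/3) = -102/55 + 12*3**(5/6)/5
F(8) = -46/399 + 78732*sqrt(3)/19
F(10/3) = -246/1015 + 972*3**(5/6)/29
F(5/4) = -76/165 + 72*3**(3/4)/11

undo the shared t-power: t**(3/2) on [0, 1); 2*sqrt(t) on [1, 3)
breakpoints 1: one integral from each of the 2 segments
segment [0, 1) carries t**(5/2); integrate it
∫ over [1, 3) of 2*t**(3/2)·t^(s-1) joins the sum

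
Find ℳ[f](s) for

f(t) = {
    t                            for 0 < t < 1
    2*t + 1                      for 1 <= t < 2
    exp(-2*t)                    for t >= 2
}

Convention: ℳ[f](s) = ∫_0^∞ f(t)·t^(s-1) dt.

(2**s*s*(s + 1)*uppergamma(s, 4) - 2*4**s*s - 4**s + 5*8**s*s + 8**s)/(4**s*s*(s + 1))
  Re(s) > -1

slice at 1, 2, transform all 3 pieces, and sum them
[0, 1) adds the kernel integral of t
segment 1 to 2 holds (2*t + 1); add its integral
for t in [2, ∞): the term is ∫ exp(-2*t)·t^(s-1)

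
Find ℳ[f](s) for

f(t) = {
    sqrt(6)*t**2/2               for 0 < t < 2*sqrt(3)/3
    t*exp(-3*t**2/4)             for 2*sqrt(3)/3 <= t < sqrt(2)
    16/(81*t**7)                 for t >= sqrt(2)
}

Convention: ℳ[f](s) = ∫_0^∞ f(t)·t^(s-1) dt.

2**(s/2 + 1/2)*3**(1/2 - s/2)*(324*2**(s/2)*(s - 7) + 81*2**(s/2 + 1/2)*(s - 7)*(s + 2)*uppergamma(s/2 + 1/2, 1) - 81*2**(s/2 + 1/2)*(s - 7)*(s + 2)*uppergamma(s/2 + 1/2, 3/2) - 2*3**(s/2 + 1/2)*(s + 2))/(486*(s - 7)*(s + 2))
  -2 < Re(s) < 7

reversing the shared t-power: sqrt(6)*t/2 on [0, 2*sqrt(3)/3); exp(-3*t**2/4) on [2*sqrt(3)/3, sqrt(2)); 16/(81*t**8) on [sqrt(2), ∞)
invert the power substitution to get sqrt(6)*sqrt(t)/2 on [0, 4/3); exp(-3*t/4) on [4/3, 2); 16/(81*t**4) on [2, ∞)
strip the common scale on t: sqrt(t) on [0, 2); exp(-t/2) on [2, 3); t**(-4) on [3, ∞)
slice at 2*sqrt(3)/3, sqrt(2), transform all 3 pieces, and sum them
segment 0 to 2*sqrt(3)/3 holds sqrt(6)*t**2/2; add its integral
piece [2*sqrt(3)/3, sqrt(2)): integrate t*exp(-3*t**2/4) against the kernel
over [sqrt(2), ∞), the kernel integral of 16/(81*t**7) enters the sum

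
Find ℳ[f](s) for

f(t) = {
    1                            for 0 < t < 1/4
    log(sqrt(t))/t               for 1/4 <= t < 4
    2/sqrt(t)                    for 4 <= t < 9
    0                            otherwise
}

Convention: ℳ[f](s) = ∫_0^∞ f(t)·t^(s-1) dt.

invert the shared t-power to get t on [0, 1/4); log(sqrt(t)) on [1/4, 4); 2*sqrt(t) on [4, 9)
peel off the power substitution: t**2 on [0, 1/2); log(t) on [1/2, 2); 2*t on [2, 3)
f breaks at 1/4, 4 into 3 integrals to sum
for t in [0, 1/4): the term is ∫ 1·t^(s-1)
the [1/4, 4) slice contributes ∫ log(sqrt(t))/t·t^(s-1) dt
[4, 9) adds the kernel integral of 2/sqrt(t)

(6*16**s*s*(s - 1)*(2*s - 1)*log(2) - 48*2**(4*s)*s*(s - 1)**2 - 3*2**(4*s)*s*(2*s - 1) + 32*6**(2*s)*s*(s - 1)**2 + 96*s*(s - 1)*(2*s - 1)*log(2) + 48*s*(2*s - 1) + 24*(s - 1)**2*(2*s - 1))/(24*2**(2*s)*s*(s - 1)**2*(2*s - 1))
  Re(s) > 0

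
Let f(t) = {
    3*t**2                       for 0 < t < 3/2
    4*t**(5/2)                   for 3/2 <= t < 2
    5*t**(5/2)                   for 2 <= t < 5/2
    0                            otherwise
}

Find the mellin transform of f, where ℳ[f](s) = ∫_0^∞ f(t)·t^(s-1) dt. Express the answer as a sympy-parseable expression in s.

(-2*2**(s + 5/2)*(s + 2) + 3*(3/2)**(s + 2)*(2*s + 5) - 8*(3/2)**(s + 5/2)*(s + 2) + 10*(5/2)**(s + 5/2)*(s + 2))/((s + 2)*(2*s + 5))
  Re(s) > -2

the 3 pieces separated at 3/2, 2 each add one integral
on [0, 3/2) integrate f = 3*t**2 against the kernel
over [3/2, 2), the kernel integral of 4*t**(5/2) enters the sum
∫ over [2, 5/2) of 5*t**(5/2)·t^(s-1) joins the sum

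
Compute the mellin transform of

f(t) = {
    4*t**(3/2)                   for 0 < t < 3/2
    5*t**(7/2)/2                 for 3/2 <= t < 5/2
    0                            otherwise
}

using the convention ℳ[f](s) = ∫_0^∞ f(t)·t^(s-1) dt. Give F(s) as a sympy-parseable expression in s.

(-78*3**s*sqrt(6)*s + 267*3**s*sqrt(6) + 1250*sqrt(10)*5**s*s + 1875*sqrt(10)*5**s)/(16*2**s*(4*s**2 + 20*s + 21))
  Re(s) > -3/2

f breaks at 3/2 into 2 integrals to sum
between 0 and 3/2 the integrand is 4*t**(3/2)·t^(s-1)
[3/2, 5/2) adds the kernel integral of 5*t**(7/2)/2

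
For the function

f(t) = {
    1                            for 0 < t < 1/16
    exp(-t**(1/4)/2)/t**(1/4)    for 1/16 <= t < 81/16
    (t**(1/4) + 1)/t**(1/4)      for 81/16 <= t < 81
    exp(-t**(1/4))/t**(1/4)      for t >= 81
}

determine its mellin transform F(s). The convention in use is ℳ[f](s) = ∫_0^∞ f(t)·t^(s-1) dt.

(1296**s*(16*s - 4)/3 + 1296**s/3 + 2**(4*s + 2)*s*(4*s - 1)*uppergamma(4*s - 1, 3) + 2**(8*s + 1)*s*(4*s - 1)*uppergamma(4*s - 1, 1/4) - 2**(8*s + 1)*s*(4*s - 1)*uppergamma(4*s - 1, 3/4) + 81**s*(5 - 20*s)/3 - 2*81**s/3 + 4*s - 1)/(16**s*s*(4*s - 1))
  Re(s) > 0

remove the power substitution first: 1 on [0, 1/4); exp(-sqrt(t)/2)/sqrt(t) on [1/4, 9/4); (sqrt(t) + 1)/sqrt(t) on [9/4, 9); …
reversing the power substitution: 1 on [0, 1/2); exp(-t/2)/t on [1/2, 3/2); (t + 1)/t on [3/2, 3); …
reversing the shared t-power: t on [0, 1/2); exp(-t/2) on [1/2, 3/2); t + 1 on [3/2, 3); …
treat the 4 regions marked off by 1/16, 81/16, 81 separately and sum
on [0, 1/16) integrate f = 1 against the kernel
[1/16, 81/16) adds the kernel integral of exp(-t**(1/4)/2)/t**(1/4)
[81/16, 81) adds the kernel integral of (t**(1/4) + 1)/t**(1/4)
∫ over [81, ∞) of exp(-t**(1/4))/t**(1/4)·t^(s-1) joins the sum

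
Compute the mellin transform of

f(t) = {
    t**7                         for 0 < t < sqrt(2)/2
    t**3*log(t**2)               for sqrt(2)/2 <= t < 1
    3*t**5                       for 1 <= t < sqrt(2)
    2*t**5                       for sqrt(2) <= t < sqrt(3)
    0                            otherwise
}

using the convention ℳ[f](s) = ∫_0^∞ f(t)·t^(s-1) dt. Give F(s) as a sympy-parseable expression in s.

2**(-s/2 - 7/2)*(-3*2**(s/2 + 7/2)*(s + 7)*(4*s - (s + 5)**2 + 16) + 2**(s/2 + 9/2)*(s + 5)*(s + 7) + 2**(s + 6)*(s + 7)*(4*s - (s + 5)**2 + 16) + 4*6**(s/2 + 5/2)*(s + 7)*(4*s - (s + 5)**2 + 16) - 4*(s + 5)**2*(s + 7)*log(2) - 8*(s + 5)*(s + 7) + 8*(s + 5)*(s + 7)*log(2) + (s + 5)*(4*s - (s + 5)**2 + 16))/((s + 5)*(s + 7)*(4*s - (s + 5)**2 + 16))
  Re(s) > -7

reversing the power substitution: t**(7/2) on [0, 1/2); t**(3/2)*log(t) on [1/2, 1); 3*t**(5/2) on [1, 2); …
remove the shared t-power first: t**3 on [0, 1/2); t*log(t) on [1/2, 1); 3*t**2 on [1, 2); …
invert the shared t-power to get t on [0, 1/2); log(t)/t on [1/2, 1); 3 on [1, 2); …
summing 4 kernel integrals split by sqrt(2)/2, 1, sqrt(2) yields ℳ[f](s)
on [0, sqrt(2)/2) integrate f = t**7 against the kernel
on [sqrt(2)/2, 1) integrate f = t**3*log(t**2) against the kernel
on [1, sqrt(2)) integrate f = 3*t**5 against the kernel
between sqrt(2) and sqrt(3) the integrand is 2*t**5·t^(s-1)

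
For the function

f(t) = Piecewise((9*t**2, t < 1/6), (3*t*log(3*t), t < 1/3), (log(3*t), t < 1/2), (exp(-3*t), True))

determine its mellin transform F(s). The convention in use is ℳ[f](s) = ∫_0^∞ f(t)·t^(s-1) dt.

(4*2**s*s**2*(s + 2)*(s**2 + 2*s + 1)*uppergamma(s, 3/2) - 4*2**s*s**2*(s + 2) + 4*2**s*(s + 2)*(s**2 + 2*s + 1) + 3**s*s*(s + 2)*(-4*log(2) + 4*log(3))*(s**2 + 2*s + 1) - 4*3**s*(s + 2)*(s**2 + 2*s + 1) + s**3*(s + 2)*log(4) + s**2*(s + 2)*log(4) + 2*s**2*(s + 2) + s**2*(s**2 + 2*s + 1))/(4*6**s*s**2*(s + 2)*(s**2 + 2*s + 1))
  Re(s) > -2

reversing the common scale on t: 4*t**2 on [0, 1/4); 2*t*log(2*t) on [1/4, 1/2); log(2*t) on [1/2, 3/4); …
the common scale on t comes off first: t**2 on [0, 1/2); t*log(t) on [1/2, 1); log(t) on [1, 3/2); …
cuts at 1/6, 1/3, 1/2: linearity sums the 4 kernel integrals
segment 0 to 1/6 holds 9*t**2; add its integral
the [1/6, 1/3) slice contributes ∫ 3*t*log(3*t)·t^(s-1) dt
the [1/3, 1/2) slice contributes ∫ log(3*t)·t^(s-1) dt
[1/2, ∞) adds the kernel integral of exp(-3*t)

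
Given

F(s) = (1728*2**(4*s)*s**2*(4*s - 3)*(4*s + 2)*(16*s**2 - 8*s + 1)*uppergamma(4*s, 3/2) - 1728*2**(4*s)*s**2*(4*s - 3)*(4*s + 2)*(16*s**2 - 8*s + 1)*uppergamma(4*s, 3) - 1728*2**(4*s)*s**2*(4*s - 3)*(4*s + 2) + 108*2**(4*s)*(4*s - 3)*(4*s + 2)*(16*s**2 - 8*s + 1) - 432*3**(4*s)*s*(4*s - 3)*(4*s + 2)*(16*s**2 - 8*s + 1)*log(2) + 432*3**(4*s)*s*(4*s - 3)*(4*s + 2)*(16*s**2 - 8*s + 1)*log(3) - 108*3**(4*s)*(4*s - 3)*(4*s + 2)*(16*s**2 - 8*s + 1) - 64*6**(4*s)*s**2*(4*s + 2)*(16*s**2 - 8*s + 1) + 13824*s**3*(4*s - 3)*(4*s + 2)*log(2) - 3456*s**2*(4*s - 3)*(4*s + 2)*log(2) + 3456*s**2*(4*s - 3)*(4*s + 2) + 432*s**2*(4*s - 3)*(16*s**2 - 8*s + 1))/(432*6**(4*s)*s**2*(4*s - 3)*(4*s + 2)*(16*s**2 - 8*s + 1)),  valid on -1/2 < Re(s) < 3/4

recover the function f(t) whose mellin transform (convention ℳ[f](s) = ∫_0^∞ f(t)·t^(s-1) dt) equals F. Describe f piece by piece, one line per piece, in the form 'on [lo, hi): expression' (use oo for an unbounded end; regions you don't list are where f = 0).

on [0, 1/1296): 9*sqrt(t)
on [1/1296, 1/81): log(3*t**(1/4))/(3*t**(1/4))
on [1/81, 1/16): log(3*t**(1/4))
on [1/16, 1): exp(-3*t**(1/4))
on [1, oo): 1/(27*t**(3/4))

undo the power substitution: 9*t on [0, 1/36); log(3*sqrt(t))/(3*sqrt(t)) on [1/36, 1/9); log(3*sqrt(t)) on [1/9, 1/4); …
strip the power substitution: 9*t**2 on [0, 1/6); log(3*t)/(3*t) on [1/6, 1/3); log(3*t) on [1/3, 1/2); …
the common scale on t comes off first: t**2 on [0, 1/2); log(t)/t on [1/2, 1); log(t) on [1, 3/2); …
along the cuts 1/1296, 1/81, 1/16, 1, ℳ[f](s) splits into 5 integrals
∫ 9*sqrt(t)·t^(s-1) over [0, 1/1296)
∫ log(3*t**(1/4))/(3*t**(1/4))·t^(s-1) over [1/1296, 1/81)
on [1/81, 1/16): add ∫ log(3*t**(1/4))·t^(s-1) dt
over [1/16, 1), the kernel integral of exp(-3*t**(1/4)) enters the sum
∫ over [1, ∞) of 1/(27*t**(3/4))·t^(s-1) joins the sum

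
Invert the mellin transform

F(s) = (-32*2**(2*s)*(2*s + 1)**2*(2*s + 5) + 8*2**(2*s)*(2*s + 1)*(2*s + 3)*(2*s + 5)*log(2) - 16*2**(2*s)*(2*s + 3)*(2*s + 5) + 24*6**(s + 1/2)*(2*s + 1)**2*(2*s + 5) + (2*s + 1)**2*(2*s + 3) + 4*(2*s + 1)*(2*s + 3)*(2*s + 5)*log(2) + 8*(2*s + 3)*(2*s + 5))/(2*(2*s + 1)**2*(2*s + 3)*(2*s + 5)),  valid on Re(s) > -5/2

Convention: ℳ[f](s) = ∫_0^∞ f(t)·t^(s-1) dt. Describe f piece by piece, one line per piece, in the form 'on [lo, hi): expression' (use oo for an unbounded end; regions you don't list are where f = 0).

on [0, 1): t**(5/2)/4
on [1, 4): sqrt(t)*log(t/2)
on [4, 6): t**(3/2)

back out the shared t-power: t**2/4 on [0, 1); log(t/2) on [1, 4); t on [4, 6)
the common scale on t comes off first: t**2 on [0, 1/2); log(t) on [1/2, 2); 2*t on [2, 3)
split f at 1, 4: ℳ[f](s) collects 3 kernel integrals
on [0, 1) integrate f = t**(5/2)/4 against the kernel
segment [1, 4) carries sqrt(t)*log(t/2); integrate it
segment 4 to 6 holds t**(3/2); add its integral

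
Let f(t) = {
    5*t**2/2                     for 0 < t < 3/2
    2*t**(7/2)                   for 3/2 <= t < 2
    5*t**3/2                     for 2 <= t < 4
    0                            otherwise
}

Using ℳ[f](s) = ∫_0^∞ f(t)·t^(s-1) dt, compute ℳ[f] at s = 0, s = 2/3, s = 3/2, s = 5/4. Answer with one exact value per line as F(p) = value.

summing 3 kernel integrals split by 3/2, 2 yields ℳ[f](s)
on [0, 3/2) integrate f = 5*t**2/2 against the kernel
[3/2, 2) adds the kernel integral of 2*t**(7/2)
on [2, 4): add ∫ 5*t**3/2·t^(s-1) dt

F(0) = -27*sqrt(6)/28 + 32*sqrt(2)/7 + 2375/48
F(2/3) = -60*2**(2/3)/11 - 243*2**(5/6)*3**(1/6)/200 + 135*2**(1/3)*3**(2/3)/128 + 192*2**(1/6)/25 + 960*2**(1/3)/11
F(3/2) = -80*sqrt(2)/9 + 135*sqrt(6)/112 + 211829/720
F(5/4) = -160*2**(1/4)/17 - 81*2**(1/4)*3**(3/4)/76 + 135*2**(3/4)*3**(1/4)/104 + 128*2**(3/4)/19 + 2560*sqrt(2)/17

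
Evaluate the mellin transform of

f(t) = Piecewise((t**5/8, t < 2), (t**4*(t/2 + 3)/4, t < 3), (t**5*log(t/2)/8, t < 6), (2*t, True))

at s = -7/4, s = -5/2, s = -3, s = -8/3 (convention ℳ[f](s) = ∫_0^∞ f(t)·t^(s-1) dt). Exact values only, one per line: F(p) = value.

the shared t-power comes off first: t**3/8 on [0, 2); t**2*(t/2 + 3)/4 on [2, 3); t**3*log(t/2)/8 on [3, 6); …
undo the common scale on t: t**3 on [0, 1); t**2*(t + 3) on [1, 3/2); t**3*log(t) on [3/2, 3); …
remove the shared t-power first: t on [0, 1); t + 3 on [1, 3/2); t*log(t) on [3/2, 3); …
slice at 2, 3, 6, transform all 4 pieces, and sum them
[0, 2) adds the kernel integral of t**5/8
for t in [2, 3): the term is ∫ t**4*(t/2 + 3)/4·t^(s-1)
on [3, 6) integrate f = t**5*log(t/2)/8 against the kernel
∫ over [6, ∞) of 2*t·t^(s-1) joins the sum

F(-7/4) = -3212*6**(1/4)/1521 - 4*2**(1/4)/3 - 27*3**(1/4)*log(3)/26 + 27*3**(1/4)*log(2)/26 + 1473*3**(1/4)/338 + 108*6**(1/4)*log(3)/13
F(-5/2) = -461*sqrt(6)/675 - sqrt(2) + 213*sqrt(3)/100 + log(2**(9*sqrt(3)/20)*3**(-9*sqrt(3)/20 + 9*sqrt(6)/5))
F(-3) = 143/288 + log(3*90699264**(1/16))
F(-8/3) = -583*6**(1/3)/735 - 9*2**(1/3)/8 - 27*3**(1/3)*log(3)/56 + 27*3**(1/3)*log(2)/56 + 1863*3**(1/3)/784 + 27*6**(1/3)*log(3)/14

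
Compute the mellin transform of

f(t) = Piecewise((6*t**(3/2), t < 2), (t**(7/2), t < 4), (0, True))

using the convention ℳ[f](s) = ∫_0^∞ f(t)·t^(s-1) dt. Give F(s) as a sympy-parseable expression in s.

breakpoints 2: one integral from each of the 2 segments
∫ 6*t**(3/2)·t^(s-1) over [0, 2)
segment 2 to 4 holds t**(7/2); add its integral

8*2**s*(64*2**s*s + 96*2**s + 2*sqrt(2)*s + 15*sqrt(2))/(4*s**2 + 20*s + 21)
  Re(s) > -3/2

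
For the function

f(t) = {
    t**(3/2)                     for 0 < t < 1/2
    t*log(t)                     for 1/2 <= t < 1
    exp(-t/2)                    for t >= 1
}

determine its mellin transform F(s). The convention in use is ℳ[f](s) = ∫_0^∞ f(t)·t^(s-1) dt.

(2*2**(2*s)*(2*s + 3)*(s**2 + 2*s + 1)*uppergamma(s, 1/2) - 2*2**s*(2*s + 3) + s*(2*s + 3)*log(2) + 2*s + (2*s + 3)*log(2) + sqrt(2)*(s**2 + 2*s + 1) + 3)/(2*2**s*(2*s + 3)*(s**2 + 2*s + 1))
  Re(s) > -3/2

cuts at 1/2, 1: linearity sums the 3 kernel integrals
segment [0, 1/2) carries t**(3/2); integrate it
for t in [1/2, 1): the term is ∫ t*log(t)·t^(s-1)
between 1 and ∞ the integrand is exp(-t/2)·t^(s-1)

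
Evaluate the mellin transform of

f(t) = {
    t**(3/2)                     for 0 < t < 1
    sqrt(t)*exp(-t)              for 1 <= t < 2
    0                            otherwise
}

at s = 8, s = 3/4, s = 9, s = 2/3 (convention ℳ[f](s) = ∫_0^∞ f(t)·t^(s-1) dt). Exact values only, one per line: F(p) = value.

F(8) = (-340253102*sqrt(2) + (-38513475*sqrt(pi)*erfc(sqrt(2)) + 512 + 38513475*sqrt(pi)*erfc(1))*exp(2) + 156370114*E)*exp(-2)/4864
F(3/4) = -uppergamma(5/4, 2) + uppergamma(5/4, 1) + 4/9
F(9) = (-6395929218*sqrt(2) + (-723647925*sqrt(pi)*erfc(sqrt(2)) + 1024 + 723647925*sqrt(pi)*erfc(1))*exp(2) + 2938122894*E)*exp(-2)/10752
F(2/3) = -uppergamma(7/6, 2) + uppergamma(7/6, 1) + 6/13

back out the shared t-power: t on [0, 1); exp(-t) on [1, 2)
linearity at 1 turns ℳ[f](s) into 2 summed integrals
segment 0 to 1 holds t**(3/2); add its integral
on [1, 2) integrate f = sqrt(t)*exp(-t) against the kernel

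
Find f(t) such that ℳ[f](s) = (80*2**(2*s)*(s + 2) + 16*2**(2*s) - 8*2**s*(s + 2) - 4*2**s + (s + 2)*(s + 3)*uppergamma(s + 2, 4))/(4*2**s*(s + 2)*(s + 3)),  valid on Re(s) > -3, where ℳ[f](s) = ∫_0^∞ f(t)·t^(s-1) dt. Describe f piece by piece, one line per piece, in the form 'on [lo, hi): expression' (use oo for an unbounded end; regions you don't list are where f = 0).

on [0, 1): t**3
on [1, 2): t**2*(2*t + 1)
on [2, oo): t**2*exp(-2*t)

invert the shared t-power to get t on [0, 1); 2*t + 1 on [1, 2); exp(-2*t) on [2, ∞)
the 3 pieces separated at 1, 2 each add one integral
[0, 1) adds the kernel integral of t**3
segment 1 to 2 holds t**2*(2*t + 1); add its integral
piece [2, ∞): integrate t**2*exp(-2*t) against the kernel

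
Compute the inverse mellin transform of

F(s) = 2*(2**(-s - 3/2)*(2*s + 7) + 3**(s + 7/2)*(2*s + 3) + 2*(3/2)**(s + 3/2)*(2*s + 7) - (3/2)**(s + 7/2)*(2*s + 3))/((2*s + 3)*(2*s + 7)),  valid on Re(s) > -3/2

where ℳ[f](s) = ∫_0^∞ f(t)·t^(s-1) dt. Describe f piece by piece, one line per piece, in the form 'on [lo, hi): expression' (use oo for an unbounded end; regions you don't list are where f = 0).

along the cuts 1/2, 3/2, ℳ[f](s) splits into 3 integrals
the [0, 1/2) slice contributes ∫ 3*t**(3/2)·t^(s-1) dt
∫ 2*t**(3/2)·t^(s-1) over [1/2, 3/2)
on [3/2, 3) integrate f = t**(7/2) against the kernel

on [0, 1/2): 3*t**(3/2)
on [1/2, 3/2): 2*t**(3/2)
on [3/2, 3): t**(7/2)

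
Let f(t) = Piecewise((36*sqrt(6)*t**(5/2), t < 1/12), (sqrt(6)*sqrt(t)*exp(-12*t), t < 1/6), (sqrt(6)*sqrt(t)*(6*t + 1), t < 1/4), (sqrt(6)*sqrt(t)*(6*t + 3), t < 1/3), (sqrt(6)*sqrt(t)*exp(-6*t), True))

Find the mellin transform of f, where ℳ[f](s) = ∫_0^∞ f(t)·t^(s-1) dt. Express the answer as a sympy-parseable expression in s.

2**(-s - 3/2)*(2**(s + 3/2)*(2*s + 1)*(2*s + 3)*(2*s + 5)*uppergamma(s + 1/2, 2) + 2**(s + 7/2)*(-2*s - 5) - 2**(s + 7/2)*(2*s + 1)*(2*s + 5) + 5*2**(2*s + 3)*(2*s + 1)*(2*s + 5) + 2**(2*s + 4)*(6*s + 15) + 3**(s + 1/2)*(-32*s - 80) - 8*3**(s + 1/2)*(2*s + 1)*(2*s + 5) + 2*(2*s + 1)*(2*s + 3)*(2*s + 5)*uppergamma(s + 1/2, 1) - 2*(2*s + 1)*(2*s + 3)*(2*s + 5)*uppergamma(s + 1/2, 2) + (2*s + 1)*(2*s + 3))/(6**s*(2*s + 1)*(2*s + 3)*(2*s + 5))
  Re(s) > -5/2

strip the common scale on t: 4*sqrt(2)*t**(5/2) on [0, 1/4); sqrt(2)*sqrt(t)*exp(-4*t) on [1/4, 1/2); sqrt(2)*sqrt(t)*(2*t + 1) on [1/2, 3/4); …
invert the common scale on t to get t**(5/2) on [0, 1/2); sqrt(t)*exp(-2*t) on [1/2, 1); sqrt(t)*(t + 1) on [1, 3/2); …
strip the shared t-power: t**2 on [0, 1/2); exp(-2*t) on [1/2, 1); t + 1 on [1, 3/2); …
slice at 1/12, 1/6, 1/4, 1/3, transform all 5 pieces, and sum them
∫ over [0, 1/12) of 36*sqrt(6)*t**(5/2)·t^(s-1) joins the sum
on [1/12, 1/6) integrate f = sqrt(6)*sqrt(t)*exp(-12*t) against the kernel
for t in [1/6, 1/4): the term is ∫ sqrt(6)*sqrt(t)*(6*t + 1)·t^(s-1)
∫ over [1/4, 1/3) of sqrt(6)*sqrt(t)*(6*t + 3)·t^(s-1) joins the sum
on [1/3, ∞) integrate f = sqrt(6)*sqrt(t)*exp(-6*t) against the kernel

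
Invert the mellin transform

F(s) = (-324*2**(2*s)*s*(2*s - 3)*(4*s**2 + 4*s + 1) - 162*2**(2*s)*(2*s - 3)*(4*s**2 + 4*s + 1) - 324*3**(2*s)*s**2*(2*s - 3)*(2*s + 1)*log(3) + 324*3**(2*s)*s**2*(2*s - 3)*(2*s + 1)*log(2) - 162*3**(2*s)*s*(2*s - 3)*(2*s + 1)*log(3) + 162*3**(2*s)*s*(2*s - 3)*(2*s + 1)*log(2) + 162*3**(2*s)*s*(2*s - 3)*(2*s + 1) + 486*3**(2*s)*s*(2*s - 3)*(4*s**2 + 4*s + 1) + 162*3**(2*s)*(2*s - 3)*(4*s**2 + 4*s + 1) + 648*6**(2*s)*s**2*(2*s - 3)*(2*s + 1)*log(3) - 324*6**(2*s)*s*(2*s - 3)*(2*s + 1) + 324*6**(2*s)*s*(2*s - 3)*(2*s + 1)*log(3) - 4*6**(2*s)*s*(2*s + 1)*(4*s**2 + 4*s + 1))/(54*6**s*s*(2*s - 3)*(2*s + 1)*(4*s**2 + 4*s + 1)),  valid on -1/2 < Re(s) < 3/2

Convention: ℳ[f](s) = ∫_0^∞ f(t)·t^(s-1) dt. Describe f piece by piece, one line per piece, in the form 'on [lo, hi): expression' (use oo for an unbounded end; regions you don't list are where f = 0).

reversing the common scale on t: sqrt(3)*sqrt(t) on [0, 1/3); sqrt(3)*sqrt(t) + 3 on [1/3, 3/4); sqrt(3)*sqrt(t)*log(sqrt(3)*sqrt(t)) on [3/4, 3); …
invert the common scale on t to get sqrt(t) on [0, 1); sqrt(t) + 3 on [1, 9/4); sqrt(t)*log(sqrt(t)) on [9/4, 9); …
undo the power substitution: t on [0, 1); t + 3 on [1, 3/2); t*log(t) on [3/2, 3); …
summing 4 kernel integrals split by 2/3, 3/2, 6 yields ℳ[f](s)
for t in [0, 2/3): the term is ∫ sqrt(6)*sqrt(t)/2·t^(s-1)
segment 2/3 to 3/2 holds (sqrt(6)*sqrt(t)/2 + 3); add its integral
over [3/2, 6), the kernel integral of sqrt(6)*sqrt(t)*log(sqrt(6)*sqrt(t)/2)/2 enters the sum
[6, ∞) adds the kernel integral of 2*sqrt(6)/(9*t**(3/2))

on [0, 2/3): sqrt(6)*sqrt(t)/2
on [2/3, 3/2): sqrt(6)*sqrt(t)/2 + 3
on [3/2, 6): sqrt(6)*sqrt(t)*log(sqrt(6)*sqrt(t)/2)/2
on [6, oo): 2*sqrt(6)/(9*t**(3/2))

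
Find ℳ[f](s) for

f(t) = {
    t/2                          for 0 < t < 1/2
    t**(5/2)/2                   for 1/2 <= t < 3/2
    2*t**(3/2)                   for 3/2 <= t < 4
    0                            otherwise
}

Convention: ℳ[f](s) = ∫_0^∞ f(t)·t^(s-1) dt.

(-2*2**(-s - 5/2)*(s + 1)*(2*s + 3) + 2**(-s - 1)*(2*s + 3)*(2*s + 5) - 8*(3/2)**(s + 3/2)*(s + 1)*(2*s + 5) + 2*(3/2)**(s + 5/2)*(s + 1)*(2*s + 3) + 8*4**(s + 3/2)*(s + 1)*(2*s + 5))/(2*(s + 1)*(2*s + 3)*(2*s + 5))
  Re(s) > -1

split f at 1/2, 3/2: ℳ[f](s) collects 3 kernel integrals
on [0, 1/2): add ∫ t/2·t^(s-1) dt
segment 1/2 to 3/2 holds t**(5/2)/2; add its integral
between 3/2 and 4 the integrand is 2*t**(3/2)·t^(s-1)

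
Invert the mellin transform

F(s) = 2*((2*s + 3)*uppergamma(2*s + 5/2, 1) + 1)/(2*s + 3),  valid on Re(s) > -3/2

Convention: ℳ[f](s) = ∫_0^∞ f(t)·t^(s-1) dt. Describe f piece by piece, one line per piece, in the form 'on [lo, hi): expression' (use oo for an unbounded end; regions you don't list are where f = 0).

on [0, 1): t**(3/2)
on [1, oo): t**(5/4)*exp(-sqrt(t))

back out the power substitution: t**3 on [0, 1); t**(5/2)*exp(-t) on [1, ∞)
back out the shared t-power: t on [0, 1); sqrt(t)*exp(-t) on [1, ∞)
reversing the shared t-power: sqrt(t) on [0, 1); exp(-t) on [1, ∞)
summing 2 kernel integrals split by 1 yields ℳ[f](s)
piece [0, 1): integrate t**(3/2) against the kernel
[1, ∞) adds the kernel integral of t**(5/4)*exp(-sqrt(t))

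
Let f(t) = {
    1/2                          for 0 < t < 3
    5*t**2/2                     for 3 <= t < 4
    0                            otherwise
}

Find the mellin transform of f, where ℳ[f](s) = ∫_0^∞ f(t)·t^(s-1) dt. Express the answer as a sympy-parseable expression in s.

(40*2**(2*s)*s - 22*3**s*s + 3**s)/(s*(s + 2))
  Re(s) > 0

integrate the 2 segments split at 3, then add the results
on [0, 3): add ∫ 1/2·t^(s-1) dt
∫ over [3, 4) of 5*t**2/2·t^(s-1) joins the sum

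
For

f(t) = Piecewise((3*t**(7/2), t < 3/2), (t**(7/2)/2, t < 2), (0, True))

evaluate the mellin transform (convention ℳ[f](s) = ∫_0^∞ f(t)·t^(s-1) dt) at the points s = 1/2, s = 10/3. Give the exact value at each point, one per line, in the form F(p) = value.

split f at 3/2: ℳ[f](s) collects 2 kernel integrals
piece [0, 3/2): integrate 3*t**(7/2) against the kernel
segment [3/2, 2) carries t**(7/2)/2; integrate it

F(1/2) = 661/128
F(10/3) = 3*2**(1/6)*(3645*3**(5/6) + 8192*2**(2/3))/5248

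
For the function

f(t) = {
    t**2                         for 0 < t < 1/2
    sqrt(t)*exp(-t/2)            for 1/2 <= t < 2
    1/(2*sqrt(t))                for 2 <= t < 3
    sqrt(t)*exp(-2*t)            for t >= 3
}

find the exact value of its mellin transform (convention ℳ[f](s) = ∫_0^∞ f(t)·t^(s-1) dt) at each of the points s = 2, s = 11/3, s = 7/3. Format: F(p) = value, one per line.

reversing the shared t-power: t**(3/2) on [0, 1/2); exp(-t/2) on [1/2, 2); 1/(2*t) on [2, 3); …
slice at 1/2, 2, 3, transform all 4 pieces, and sum them
over [0, 1/2), the kernel integral of t**2 enters the sum
the [1/2, 2) slice contributes ∫ sqrt(t)*exp(-t/2)·t^(s-1) dt
on [2, 3) integrate f = 1/(2*sqrt(t)) against the kernel
for t in [3, ∞): the term is ∫ sqrt(t)*exp(-2*t)·t^(s-1)

F(2) = -10*sqrt(2)*exp(-1) - 3*sqrt(2)*sqrt(pi)*erfc(1) - 2*sqrt(2)/3 + 3*sqrt(2)*sqrt(pi)*erfc(sqrt(6))/32 + 15*sqrt(3)*exp(-6)/8 + 1/64 + sqrt(3) + 3*sqrt(2)*sqrt(pi)*erfc(1/2) + 7*sqrt(2)*exp(-1/4)/2
F(11/3) = -16*2**(1/6)*uppergamma(25/6, 1) - 24*2**(1/6)/19 + 3*2**(1/3)/1088 + 2**(5/6)*uppergamma(25/6, 6)/32 + 81*3**(1/6)/19 + 16*2**(1/6)*uppergamma(25/6, 1/4)
F(7/3) = -4*2**(5/6)*uppergamma(17/6, 1) - 6*2**(5/6)/11 + 3*2**(2/3)/416 + 2**(1/6)*uppergamma(17/6, 6)/8 + 9*3**(5/6)/11 + 4*2**(5/6)*uppergamma(17/6, 1/4)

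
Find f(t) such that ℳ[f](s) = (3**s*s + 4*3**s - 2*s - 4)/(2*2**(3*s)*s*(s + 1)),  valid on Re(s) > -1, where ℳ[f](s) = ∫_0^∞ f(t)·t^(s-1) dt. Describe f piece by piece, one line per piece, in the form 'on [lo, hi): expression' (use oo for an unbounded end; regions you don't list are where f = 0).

the common scale on t comes off first: 2*t on [0, 1/4); 2 - 2*t on [1/4, 3/4)
back out the common scale on t: t on [0, 1/2); 2 - t on [1/2, 3/2)
decompose at 1/8; ℳ[f](s) sums the 2 pieces' integrals
on [0, 1/8) integrate f = 4*t against the kernel
∫ over [1/8, 3/8) of (2 - 4*t)·t^(s-1) joins the sum

on [0, 1/8): 4*t
on [1/8, 3/8): 2 - 4*t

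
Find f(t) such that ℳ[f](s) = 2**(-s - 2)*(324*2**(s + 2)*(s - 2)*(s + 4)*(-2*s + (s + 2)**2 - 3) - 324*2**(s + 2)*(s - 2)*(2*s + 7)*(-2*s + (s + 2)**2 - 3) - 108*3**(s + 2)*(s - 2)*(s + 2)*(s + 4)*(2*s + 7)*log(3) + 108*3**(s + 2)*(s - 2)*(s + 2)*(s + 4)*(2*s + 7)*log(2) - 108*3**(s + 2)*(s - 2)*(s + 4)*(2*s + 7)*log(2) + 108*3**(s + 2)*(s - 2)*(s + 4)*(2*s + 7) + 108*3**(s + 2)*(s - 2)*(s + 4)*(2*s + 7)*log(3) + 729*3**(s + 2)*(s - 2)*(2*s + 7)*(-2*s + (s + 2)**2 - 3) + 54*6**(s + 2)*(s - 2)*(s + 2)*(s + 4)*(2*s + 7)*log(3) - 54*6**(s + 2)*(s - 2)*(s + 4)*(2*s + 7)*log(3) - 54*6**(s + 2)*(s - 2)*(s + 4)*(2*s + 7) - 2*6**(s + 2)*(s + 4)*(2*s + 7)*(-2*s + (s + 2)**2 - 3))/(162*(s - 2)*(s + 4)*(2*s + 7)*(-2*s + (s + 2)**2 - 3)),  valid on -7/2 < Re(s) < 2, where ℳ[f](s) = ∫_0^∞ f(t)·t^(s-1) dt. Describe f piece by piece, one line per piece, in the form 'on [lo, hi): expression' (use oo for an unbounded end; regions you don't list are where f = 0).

on [0, 1): t**(7/2)
on [1, 3/2): 2*t**4
on [3/2, 3): t*log(t)
on [3, oo): t**(-2)

undo the shared t-power: t**(3/2) on [0, 1); 2*t**2 on [1, 3/2); log(t)/t on [3/2, 3); …
integrate the 4 segments split at 1, 3/2, 3, then add the results
on [0, 1): add ∫ t**(7/2)·t^(s-1) dt
segment 1 to 3/2 holds 2*t**4; add its integral
piece [3/2, 3): integrate t*log(t) against the kernel
the [3, ∞) slice contributes ∫ t**(-2)·t^(s-1) dt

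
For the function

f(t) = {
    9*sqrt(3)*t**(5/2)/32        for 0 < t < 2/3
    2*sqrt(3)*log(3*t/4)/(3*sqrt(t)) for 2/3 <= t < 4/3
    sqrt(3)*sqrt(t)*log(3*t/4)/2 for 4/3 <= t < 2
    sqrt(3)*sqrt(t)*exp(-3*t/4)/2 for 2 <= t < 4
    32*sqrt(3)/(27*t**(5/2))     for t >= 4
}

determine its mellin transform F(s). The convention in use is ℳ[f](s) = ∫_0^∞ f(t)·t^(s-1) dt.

strip the common scale on t: sqrt(2)*t**(5/2)/8 on [0, 1); sqrt(2)*log(t/2)/sqrt(t) on [1, 2); sqrt(2)*sqrt(t)*log(t/2)/2 on [2, 3); …
remove the common scale on t first: t**(5/2) on [0, 1/2); log(t)/sqrt(t) on [1/2, 1); sqrt(t)*log(t) on [1, 3/2); …
undo the shared t-power: t**2 on [0, 1/2); log(t)/t on [1/2, 1); log(t) on [1, 3/2); …
the 5 pieces separated at 2/3, 4/3, 2, 4 each add one integral
piece [0, 2/3): integrate 9*sqrt(3)*t**(5/2)/32 against the kernel
for t in [2/3, 4/3): the term is ∫ 2*sqrt(3)*log(3*t/4)/(3*sqrt(t))·t^(s-1)
∫ over [4/3, 2) of sqrt(3)*sqrt(t)*log(3*t/4)/2·t^(s-1) joins the sum
segment 2 to 4 holds sqrt(3)*sqrt(t)*exp(-3*t/4)/2; add its integral
between 4 and ∞ the integrand is 32*sqrt(3)/(27*t**(5/2))·t^(s-1)

2**s*2**(-s - 1/2)*(108*2**(s + 1/2)*(-2*s + (s + 1/2)**2)*(s - 5/2)*(s + 1/2)**2*(s + 5/2)*uppergamma(s + 1/2, 3/2) - 108*2**(s + 1/2)*(-2*s + (s + 1/2)**2)*(s - 5/2)*(s + 1/2)**2*(s + 5/2)*uppergamma(s + 1/2, 3) + 108*2**(s + 1/2)*(-2*s + (s + 1/2)**2)*(s - 5/2)*(s + 5/2) - 108*2**(s + 1/2)*(s - 5/2)*(s + 1/2)**2*(s + 5/2) - 108*3**(s + 1/2)*(-2*s + (s + 1/2)**2)*(s - 5/2)*(s + 1/2)*(s + 5/2)*log(2) + 108*3**(s + 1/2)*(-2*s + (s + 1/2)**2)*(s - 5/2)*(s + 1/2)*(s + 5/2)*log(3) - 108*3**(s + 1/2)*(-2*s + (s + 1/2)**2)*(s - 5/2)*(s + 5/2) - 4*6**(s + 1/2)*(-2*s + (s + 1/2)**2)*(s + 1/2)**2*(s + 5/2) + 27*(-2*s + (s + 1/2)**2)*(s - 5/2)*(s + 1/2)**2 + 216*(s - 5/2)*(s + 1/2)**3*(s + 5/2)*log(2) - 216*(s - 5/2)*(s + 1/2)**2*(s + 5/2)*log(2) + 216*(s - 5/2)*(s + 1/2)**2*(s + 5/2))/(108*(3/2)**s*(-2*s + (s + 1/2)**2)*(s - 5/2)*(s + 1/2)**2*(s + 5/2))
  -5/2 < Re(s) < 5/2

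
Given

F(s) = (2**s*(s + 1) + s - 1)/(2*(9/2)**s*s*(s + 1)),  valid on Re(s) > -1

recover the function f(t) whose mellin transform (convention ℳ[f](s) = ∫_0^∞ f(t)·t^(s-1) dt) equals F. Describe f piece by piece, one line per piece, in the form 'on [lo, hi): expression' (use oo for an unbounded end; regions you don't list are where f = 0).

on [0, 2/9): 9*t/2
on [2/9, 4/9): 1/2

peel off the common scale on t: 3*t/2 on [0, 2/3); 1/2 on [2/3, 4/3)
reversing the common scale on t: t on [0, 1); 1/2 on [1, 2)
decompose at 2/9; ℳ[f](s) sums the 2 pieces' integrals
the [0, 2/9) slice contributes ∫ 9*t/2·t^(s-1) dt
piece [2/9, 4/9): integrate 1/2 against the kernel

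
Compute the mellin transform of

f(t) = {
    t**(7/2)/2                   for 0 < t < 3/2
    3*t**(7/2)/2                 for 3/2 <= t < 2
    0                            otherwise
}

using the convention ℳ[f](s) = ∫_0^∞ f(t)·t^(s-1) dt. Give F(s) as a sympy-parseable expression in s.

linearity at 3/2 turns ℳ[f](s) into 2 summed integrals
between 0 and 3/2 the integrand is t**(7/2)/2·t^(s-1)
piece [3/2, 2): integrate 3*t**(7/2)/2 against the kernel

(3*2**(s + 7/2) - 2*(3/2)**(s + 7/2))/(2*s + 7)
  Re(s) > -7/2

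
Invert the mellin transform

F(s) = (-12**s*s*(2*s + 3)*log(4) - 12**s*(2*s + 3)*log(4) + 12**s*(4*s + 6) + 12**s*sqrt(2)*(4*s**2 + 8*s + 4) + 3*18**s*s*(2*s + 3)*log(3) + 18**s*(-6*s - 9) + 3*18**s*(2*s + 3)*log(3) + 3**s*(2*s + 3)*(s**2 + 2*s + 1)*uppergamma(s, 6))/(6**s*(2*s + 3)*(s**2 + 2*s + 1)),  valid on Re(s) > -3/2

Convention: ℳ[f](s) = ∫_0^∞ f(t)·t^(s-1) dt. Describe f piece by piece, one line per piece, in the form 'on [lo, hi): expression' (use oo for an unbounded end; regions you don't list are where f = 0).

decompose at 2, 3; ℳ[f](s) sums the 3 pieces' integrals
on [0, 2): add ∫ t**(3/2)·t^(s-1) dt
the [2, 3) slice contributes ∫ t*log(t)·t^(s-1) dt
segment 3 to ∞ holds exp(-2*t); add its integral

on [0, 2): t**(3/2)
on [2, 3): t*log(t)
on [3, oo): exp(-2*t)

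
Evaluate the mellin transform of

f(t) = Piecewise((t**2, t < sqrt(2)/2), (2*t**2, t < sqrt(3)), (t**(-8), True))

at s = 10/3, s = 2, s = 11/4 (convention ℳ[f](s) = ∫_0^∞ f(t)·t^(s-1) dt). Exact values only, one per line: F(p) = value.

peel off the power substitution: t on [0, 1/2); 2*t on [1/2, 3); t**(-4) on [3, ∞)
summing 3 kernel integrals split by sqrt(2)/2, sqrt(3) yields ℳ[f](s)
the [0, sqrt(2)/2) slice contributes ∫ t**2·t^(s-1) dt
segment [sqrt(2)/2, sqrt(3)) carries 2*t**2; integrate it
between sqrt(3) and ∞ the integrand is t**(-8)·t^(s-1)

F(10/3) = 2**(1/3)*(-189 + 13640*6**(2/3))/8064
F(2) = 5759/1296
F(11/4) = 2**(5/8)*(-567 + 40900*6**(3/8))/21546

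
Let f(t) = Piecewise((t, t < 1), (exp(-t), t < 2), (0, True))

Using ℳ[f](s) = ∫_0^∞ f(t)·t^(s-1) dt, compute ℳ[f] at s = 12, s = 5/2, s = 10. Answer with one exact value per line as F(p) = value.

cuts at 1: linearity sums the 2 kernel integrals
piece [0, 1): integrate t against the kernel
over [1, 2), the kernel integral of exp(-t) enters the sum

F(12) = -294947072*exp(-2) + 1/13 + 108505112*exp(-1)
F(5/2) = (-98*sqrt(2) + (-21*sqrt(pi)*erfc(sqrt(2)) + 21*sqrt(pi)*erfc(1) + 8)*exp(2) + 70*E)*exp(-2)/28
F(10) = -2681216*exp(-2) + 1/11 + 986410*exp(-1)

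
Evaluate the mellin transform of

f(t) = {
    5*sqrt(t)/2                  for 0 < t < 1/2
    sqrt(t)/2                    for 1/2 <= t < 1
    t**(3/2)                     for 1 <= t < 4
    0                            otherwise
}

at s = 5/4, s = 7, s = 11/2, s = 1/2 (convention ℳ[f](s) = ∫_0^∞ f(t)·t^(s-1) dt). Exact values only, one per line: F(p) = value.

breakpoints 1/2, 1: one integral from each of the 3 segments
∫ 5*sqrt(t)/2·t^(s-1) over [0, 1/2)
∫ sqrt(t)/2·t^(s-1) over [1/2, 1)
piece [1, 4): integrate t**(3/2) against the kernel

F(5/4) = -6/77 + 2*2**(1/4)/7 + 128*sqrt(2)/11
F(7) = sqrt(2)/960 + 3932147/255
F(11/2) = 3145655/1344
F(1/2) = 9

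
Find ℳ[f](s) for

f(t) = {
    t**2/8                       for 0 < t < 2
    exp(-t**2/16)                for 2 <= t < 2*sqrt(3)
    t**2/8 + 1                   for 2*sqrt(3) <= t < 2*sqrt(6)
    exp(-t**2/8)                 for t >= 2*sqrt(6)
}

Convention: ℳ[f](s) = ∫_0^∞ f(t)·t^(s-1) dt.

2**(s - 1)*(2**(s/2)*s*(s + 2)*uppergamma(s/2, 3) + 2**s*s*(s + 2)*uppergamma(s/2, 1/4) - 2**s*s*(s + 2)*uppergamma(s/2, 3/4) - 5*3**(s/2)*s - 4*3**(s/2) + 8*6**(s/2)*s + 4*6**(s/2) + s)/(s*(s + 2))
  Re(s) > -2

back out the common scale on t: t**2/2 on [0, 1); exp(-t**2/4) on [1, sqrt(3)); t**2/2 + 1 on [sqrt(3), sqrt(6)); …
undo the power substitution: t/2 on [0, 1); exp(-t/4) on [1, 3); t/2 + 1 on [3, 6); …
peel off the common scale on t: t on [0, 1/2); exp(-t/2) on [1/2, 3/2); t + 1 on [3/2, 3); …
f breaks at 2, 2*sqrt(3), 2*sqrt(6) into 4 integrals to sum
segment [0, 2) carries t**2/8; integrate it
piece [2, 2*sqrt(3)): integrate exp(-t**2/16) against the kernel
segment 2*sqrt(3) to 2*sqrt(6) holds (t**2/8 + 1); add its integral
on [2*sqrt(6), ∞): add ∫ exp(-t**2/8)·t^(s-1) dt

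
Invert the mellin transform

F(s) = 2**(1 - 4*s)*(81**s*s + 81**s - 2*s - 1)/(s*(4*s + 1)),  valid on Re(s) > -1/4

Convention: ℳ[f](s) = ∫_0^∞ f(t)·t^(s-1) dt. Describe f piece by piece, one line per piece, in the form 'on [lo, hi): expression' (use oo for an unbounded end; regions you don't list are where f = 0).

peel off the power substitution: sqrt(t) on [0, 1/4); 2 - sqrt(t) on [1/4, 9/4)
the power substitution comes off first: t on [0, 1/2); 2 - t on [1/2, 3/2)
f breaks at 1/16 into 2 integrals to sum
segment 0 to 1/16 holds t**(1/4); add its integral
segment [1/16, 81/16) carries (2 - t**(1/4)); integrate it

on [0, 1/16): t**(1/4)
on [1/16, 81/16): 2 - t**(1/4)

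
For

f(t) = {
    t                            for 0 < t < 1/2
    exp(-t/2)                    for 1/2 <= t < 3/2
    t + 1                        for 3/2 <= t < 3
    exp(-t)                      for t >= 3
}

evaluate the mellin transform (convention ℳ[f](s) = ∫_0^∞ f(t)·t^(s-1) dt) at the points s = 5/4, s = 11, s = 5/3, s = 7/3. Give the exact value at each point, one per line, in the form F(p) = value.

the 4 pieces separated at 1/2, 3/2, 3 each add one integral
∫ over [0, 1/2) of t·t^(s-1) joins the sum
segment [1/2, 3/2) carries exp(-t/2); integrate it
on [3/2, 3): add ∫ (t + 1)·t^(s-1) dt
segment 3 to ∞ holds exp(-t); add its integral

F(5/4) = 2**(3/4)*(-99*3**(1/4) - 90*sqrt(2)*uppergamma(5/4, 3/4) + 45*2**(1/4)*uppergamma(5/4, 3) + 5 + 90*sqrt(2)*uppergamma(5/4, 1/4) + 288*6**(1/4))/90
F(11) = -8055338729409*exp(-3/4)/512 + 4080204709/67584 + 72865089*exp(-3) + 4885809916361*exp(-1/4)/512
F(5/3) = 2**(1/3)*(-279*3**(2/3) - 640*2**(1/3)*uppergamma(5/3, 3/4) + 15 + 160*2**(2/3)*uppergamma(5/3, 3) + 640*2**(1/3)*uppergamma(5/3, 1/4) + 828*6**(2/3))/320
F(7/3) = 2**(2/3)*(-2240*2**(2/3)*uppergamma(7/3, 3/4) - 1107*3**(1/3) + 21 + 560*2**(1/3)*uppergamma(7/3, 3) + 2240*2**(2/3)*uppergamma(7/3, 1/4) + 6696*6**(1/3))/1120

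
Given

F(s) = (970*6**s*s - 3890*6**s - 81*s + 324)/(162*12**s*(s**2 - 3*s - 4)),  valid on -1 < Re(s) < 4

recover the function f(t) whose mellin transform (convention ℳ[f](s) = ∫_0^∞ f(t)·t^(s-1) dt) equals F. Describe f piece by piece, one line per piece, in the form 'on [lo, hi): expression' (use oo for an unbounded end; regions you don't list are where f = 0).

on [0, 1/12): 6*t
on [1/12, 1/2): 12*t
on [1/2, oo): 1/(1296*t**4)

reversing the common scale on t: 3*t on [0, 1/6); 6*t on [1/6, 1); 1/(81*t**4) on [1, ∞)
the common scale on t comes off first: t on [0, 1/2); 2*t on [1/2, 3); t**(-4) on [3, ∞)
cuts at 1/12, 1/2: linearity sums the 3 kernel integrals
∫ 6*t·t^(s-1) over [0, 1/12)
∫ 12*t·t^(s-1) over [1/12, 1/2)
for t in [1/2, ∞): the term is ∫ 1/(1296*t**4)·t^(s-1)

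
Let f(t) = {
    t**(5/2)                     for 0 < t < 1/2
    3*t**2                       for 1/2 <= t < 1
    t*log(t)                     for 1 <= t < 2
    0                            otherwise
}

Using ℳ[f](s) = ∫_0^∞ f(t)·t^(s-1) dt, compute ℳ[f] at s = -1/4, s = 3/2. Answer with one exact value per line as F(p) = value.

remove the shared t-power first: t**(3/2) on [0, 1/2); 3*t on [1/2, 1); log(t) on [1, 2)
split f at 1/2, 1: ℳ[f](s) collects 3 kernel integrals
segment [0, 1/2) carries t**(5/2); integrate it
for t in [1/2, 1): the term is ∫ 3*t**2·t^(s-1)
piece [1, 2): integrate t*log(t) against the kernel

F(-1/4) = -31*2**(3/4)/18 - 3*2**(1/4)/7 + 4*2**(3/4)*log(2)/3 + 220/63
F(3/2) = sqrt(2)*(-15536 + 11567*sqrt(2) + 35840*log(2))/22400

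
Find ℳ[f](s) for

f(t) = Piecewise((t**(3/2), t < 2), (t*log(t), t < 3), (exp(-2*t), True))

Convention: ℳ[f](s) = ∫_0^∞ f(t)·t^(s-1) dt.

(-12**s*s*(2*s + 3)*log(4) - 12**s*(2*s + 3)*log(4) + 12**s*(4*s + 6) + 12**s*sqrt(2)*(4*s**2 + 8*s + 4) + 3*18**s*s*(2*s + 3)*log(3) + 18**s*(-6*s - 9) + 3*18**s*(2*s + 3)*log(3) + 3**s*(2*s + 3)*(s**2 + 2*s + 1)*uppergamma(s, 6))/(6**s*(2*s + 3)*(s**2 + 2*s + 1))
  Re(s) > -3/2

along the cuts 2, 3, ℳ[f](s) splits into 3 integrals
∫ t**(3/2)·t^(s-1) over [0, 2)
piece [2, 3): integrate t*log(t) against the kernel
∫ over [3, ∞) of exp(-2*t)·t^(s-1) joins the sum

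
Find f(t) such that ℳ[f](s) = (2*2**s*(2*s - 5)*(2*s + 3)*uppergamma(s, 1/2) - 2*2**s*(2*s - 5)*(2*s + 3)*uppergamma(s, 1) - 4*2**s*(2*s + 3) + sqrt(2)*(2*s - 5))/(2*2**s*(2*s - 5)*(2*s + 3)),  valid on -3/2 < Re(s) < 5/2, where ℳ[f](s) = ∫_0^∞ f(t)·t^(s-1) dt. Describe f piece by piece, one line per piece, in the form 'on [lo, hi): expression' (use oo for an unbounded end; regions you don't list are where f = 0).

cuts at 1/2, 1: linearity sums the 3 kernel integrals
for t in [0, 1/2): the term is ∫ t**(3/2)·t^(s-1)
[1/2, 1) adds the kernel integral of exp(-t)
on [1, ∞) integrate f = t**(-5/2) against the kernel

on [0, 1/2): t**(3/2)
on [1/2, 1): exp(-t)
on [1, oo): t**(-5/2)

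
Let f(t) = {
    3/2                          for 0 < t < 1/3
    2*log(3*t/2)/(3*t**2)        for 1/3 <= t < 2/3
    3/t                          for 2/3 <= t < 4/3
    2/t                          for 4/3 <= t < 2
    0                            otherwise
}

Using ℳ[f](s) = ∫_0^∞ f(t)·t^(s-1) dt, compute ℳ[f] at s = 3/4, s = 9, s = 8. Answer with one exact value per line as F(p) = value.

undo the shared t-power: 3*t/2 on [0, 1/3); 2*log(3*t/2)/(3*t) on [1/3, 2/3); 3 on [2/3, 4/3); …
remove the common scale on t first: t on [0, 1/2); log(t)/t on [1/2, 1); 3 on [1, 2); …
summing 4 kernel integrals split by 1/3, 2/3, 4/3 yields ℳ[f](s)
[0, 1/3) adds the kernel integral of 3/2
[1/3, 2/3) adds the kernel integral of 2*log(3*t/2)/(3*t**2)
∫ 3/t·t^(s-1) over [2/3, 4/3)
for t in [4/3, 2): the term is ∫ 2/t·t^(s-1)

F(3/4) = 2*3**(1/4)*(-50*6**(3/4) - 75*sqrt(2) - 60*log(2) + 73 + 213*2**(3/4))/75
F(9) = 2*log(2)/45927 + 377491477/5786802
F(8) = log(2)/6561 + 3071189/81648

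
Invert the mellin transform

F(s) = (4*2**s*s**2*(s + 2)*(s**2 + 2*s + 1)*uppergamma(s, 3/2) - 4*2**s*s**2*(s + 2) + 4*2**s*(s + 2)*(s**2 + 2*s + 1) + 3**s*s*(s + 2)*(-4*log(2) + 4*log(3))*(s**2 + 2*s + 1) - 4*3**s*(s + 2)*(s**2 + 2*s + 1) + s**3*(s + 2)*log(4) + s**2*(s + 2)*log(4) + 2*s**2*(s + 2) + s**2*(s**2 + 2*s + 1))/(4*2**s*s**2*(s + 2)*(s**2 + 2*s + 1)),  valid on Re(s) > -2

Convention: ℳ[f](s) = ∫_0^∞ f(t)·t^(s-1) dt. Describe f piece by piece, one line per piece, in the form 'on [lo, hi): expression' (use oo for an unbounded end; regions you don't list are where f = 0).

on [0, 1/2): t**2
on [1/2, 1): t*log(t)
on [1, 3/2): log(t)
on [3/2, oo): exp(-t)

decompose at 1/2, 1, 3/2; ℳ[f](s) sums the 4 pieces' integrals
the [0, 1/2) slice contributes ∫ t**2·t^(s-1) dt
∫ over [1/2, 1) of t*log(t)·t^(s-1) joins the sum
segment [1, 3/2) carries log(t); integrate it
segment 3/2 to ∞ holds exp(-t); add its integral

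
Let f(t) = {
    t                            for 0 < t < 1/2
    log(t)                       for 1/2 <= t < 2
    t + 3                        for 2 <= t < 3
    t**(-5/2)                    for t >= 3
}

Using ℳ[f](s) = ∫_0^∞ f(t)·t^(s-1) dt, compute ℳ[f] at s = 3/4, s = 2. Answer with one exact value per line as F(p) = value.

F(3/4) = 2**(1/4)*(-436*sqrt(2) + 2*2**(3/4)*3**(1/4) + 65 + log(2**(42 + 84*sqrt(2))) + 180*6**(3/4))/63
F(2) = 2*sqrt(3)/3 + 17*log(2)/8 + 207/16

linearity at 1/2, 2, 3 turns ℳ[f](s) into 4 summed integrals
between 0 and 1/2 the integrand is t·t^(s-1)
between 1/2 and 2 the integrand is log(t)·t^(s-1)
∫ (t + 3)·t^(s-1) over [2, 3)
segment 3 to ∞ holds t**(-5/2); add its integral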